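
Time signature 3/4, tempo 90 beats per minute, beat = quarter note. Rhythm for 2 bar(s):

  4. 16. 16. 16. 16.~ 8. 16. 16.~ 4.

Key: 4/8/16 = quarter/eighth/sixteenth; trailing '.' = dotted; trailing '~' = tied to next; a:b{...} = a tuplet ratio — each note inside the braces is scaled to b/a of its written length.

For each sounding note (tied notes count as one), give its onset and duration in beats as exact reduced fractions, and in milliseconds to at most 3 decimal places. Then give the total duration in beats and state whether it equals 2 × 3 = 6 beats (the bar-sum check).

1) 0.0ms=0b +1000.0ms=3/2b
2) 1000.0ms=3/2b +250.0ms=3/8b
3) 1250.0ms=15/8b +250.0ms=3/8b
4) 1500.0ms=9/4b +250.0ms=3/8b
5) 1750.0ms=21/8b +750.0ms=9/8b
6) 2500.0ms=15/4b +250.0ms=3/8b
7) 2750.0ms=33/8b +1250.0ms=15/8b
Σ=6b of 6 (90bpm 3/4) — PASS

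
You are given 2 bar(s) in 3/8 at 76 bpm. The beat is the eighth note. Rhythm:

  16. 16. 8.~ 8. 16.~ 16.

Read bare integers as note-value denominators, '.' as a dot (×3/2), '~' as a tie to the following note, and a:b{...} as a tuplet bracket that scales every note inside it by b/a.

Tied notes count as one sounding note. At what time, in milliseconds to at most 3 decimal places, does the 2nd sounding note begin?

note 2 onset = 3/4b = 592.105ms

1. 0.0ms @ 0 + 592.105ms (3/4)
2. 592.105ms @ 3/4 + 592.105ms (3/4)
3. 1184.211ms @ 3/2 + 2368.421ms (3)
4. 3552.632ms @ 9/2 + 1184.211ms (3/2)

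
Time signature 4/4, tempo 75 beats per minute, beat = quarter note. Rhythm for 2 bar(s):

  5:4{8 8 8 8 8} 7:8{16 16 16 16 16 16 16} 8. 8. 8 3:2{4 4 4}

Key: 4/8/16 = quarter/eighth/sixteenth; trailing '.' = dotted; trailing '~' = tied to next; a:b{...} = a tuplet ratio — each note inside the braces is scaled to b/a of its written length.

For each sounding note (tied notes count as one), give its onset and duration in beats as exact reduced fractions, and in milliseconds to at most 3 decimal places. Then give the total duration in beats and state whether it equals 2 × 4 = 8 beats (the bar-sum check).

1) 0.0ms=0b +320.0ms=2/5b
2) 320.0ms=2/5b +320.0ms=2/5b
3) 640.0ms=4/5b +320.0ms=2/5b
4) 960.0ms=6/5b +320.0ms=2/5b
5) 1280.0ms=8/5b +320.0ms=2/5b
6) 1600.0ms=2b +228.571ms=2/7b
7) 1828.571ms=16/7b +228.571ms=2/7b
8) 2057.143ms=18/7b +228.571ms=2/7b
9) 2285.714ms=20/7b +228.571ms=2/7b
10) 2514.286ms=22/7b +228.571ms=2/7b
11) 2742.857ms=24/7b +228.571ms=2/7b
12) 2971.429ms=26/7b +228.571ms=2/7b
13) 3200.0ms=4b +600.0ms=3/4b
14) 3800.0ms=19/4b +600.0ms=3/4b
15) 4400.0ms=11/2b +400.0ms=1/2b
16) 4800.0ms=6b +533.333ms=2/3b
17) 5333.333ms=20/3b +533.333ms=2/3b
18) 5866.667ms=22/3b +533.333ms=2/3b
Σ=8b of 8 (75bpm 4/4) — PASS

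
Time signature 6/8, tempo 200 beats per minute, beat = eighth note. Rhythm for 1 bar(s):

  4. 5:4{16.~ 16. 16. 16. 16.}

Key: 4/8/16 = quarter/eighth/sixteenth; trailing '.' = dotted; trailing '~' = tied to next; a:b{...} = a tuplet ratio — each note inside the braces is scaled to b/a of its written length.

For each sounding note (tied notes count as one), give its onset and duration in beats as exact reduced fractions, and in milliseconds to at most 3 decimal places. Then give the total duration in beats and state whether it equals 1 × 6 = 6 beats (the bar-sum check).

1) 0.0ms=0b +900.0ms=3b
2) 900.0ms=3b +360.0ms=6/5b
3) 1260.0ms=21/5b +180.0ms=3/5b
4) 1440.0ms=24/5b +180.0ms=3/5b
5) 1620.0ms=27/5b +180.0ms=3/5b
Σ=6b of 6 (200bpm 6/8) — PASS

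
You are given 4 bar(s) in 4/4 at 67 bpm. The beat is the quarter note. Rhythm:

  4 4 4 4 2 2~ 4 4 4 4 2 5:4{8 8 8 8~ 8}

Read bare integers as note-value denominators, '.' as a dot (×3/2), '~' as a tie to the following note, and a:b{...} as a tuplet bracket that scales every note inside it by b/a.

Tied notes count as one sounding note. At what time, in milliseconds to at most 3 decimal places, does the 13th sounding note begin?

note 13 onset = 74/5b = 13253.731ms

1. 0.0ms @ 0 + 895.522ms (1)
2. 895.522ms @ 1 + 895.522ms (1)
3. 1791.045ms @ 2 + 895.522ms (1)
4. 2686.567ms @ 3 + 895.522ms (1)
5. 3582.09ms @ 4 + 1791.045ms (2)
6. 5373.134ms @ 6 + 2686.567ms (3)
7. 8059.701ms @ 9 + 895.522ms (1)
8. 8955.224ms @ 10 + 895.522ms (1)
9. 9850.746ms @ 11 + 895.522ms (1)
10. 10746.269ms @ 12 + 1791.045ms (2)
11. 12537.313ms @ 14 + 358.209ms (2/5)
12. 12895.522ms @ 72/5 + 358.209ms (2/5)
13. 13253.731ms @ 74/5 + 358.209ms (2/5)
14. 13611.94ms @ 76/5 + 716.418ms (4/5)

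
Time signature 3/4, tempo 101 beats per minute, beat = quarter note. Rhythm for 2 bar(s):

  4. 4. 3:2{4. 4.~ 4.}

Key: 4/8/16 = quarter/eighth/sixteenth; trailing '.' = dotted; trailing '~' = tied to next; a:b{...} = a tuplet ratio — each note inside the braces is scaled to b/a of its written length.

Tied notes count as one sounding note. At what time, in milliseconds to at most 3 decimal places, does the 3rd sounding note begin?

1. 0.0ms @ 0 + 891.089ms (3/2)
2. 891.089ms @ 3/2 + 891.089ms (3/2)
3. 1782.178ms @ 3 + 594.059ms (1)
4. 2376.238ms @ 4 + 1188.119ms (2)

note 3 onset = 3b = 1782.178ms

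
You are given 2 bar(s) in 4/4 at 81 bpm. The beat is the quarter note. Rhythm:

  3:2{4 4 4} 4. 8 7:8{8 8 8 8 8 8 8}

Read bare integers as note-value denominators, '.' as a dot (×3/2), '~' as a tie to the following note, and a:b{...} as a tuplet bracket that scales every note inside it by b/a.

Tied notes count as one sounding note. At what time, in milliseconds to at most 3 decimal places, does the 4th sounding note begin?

1. 0.0ms @ 0 + 493.827ms (2/3)
2. 493.827ms @ 2/3 + 493.827ms (2/3)
3. 987.654ms @ 4/3 + 493.827ms (2/3)
4. 1481.481ms @ 2 + 1111.111ms (3/2)
5. 2592.593ms @ 7/2 + 370.37ms (1/2)
6. 2962.963ms @ 4 + 423.28ms (4/7)
7. 3386.243ms @ 32/7 + 423.28ms (4/7)
8. 3809.524ms @ 36/7 + 423.28ms (4/7)
9. 4232.804ms @ 40/7 + 423.28ms (4/7)
10. 4656.085ms @ 44/7 + 423.28ms (4/7)
11. 5079.365ms @ 48/7 + 423.28ms (4/7)
12. 5502.646ms @ 52/7 + 423.28ms (4/7)

note 4 onset = 2b = 1481.481ms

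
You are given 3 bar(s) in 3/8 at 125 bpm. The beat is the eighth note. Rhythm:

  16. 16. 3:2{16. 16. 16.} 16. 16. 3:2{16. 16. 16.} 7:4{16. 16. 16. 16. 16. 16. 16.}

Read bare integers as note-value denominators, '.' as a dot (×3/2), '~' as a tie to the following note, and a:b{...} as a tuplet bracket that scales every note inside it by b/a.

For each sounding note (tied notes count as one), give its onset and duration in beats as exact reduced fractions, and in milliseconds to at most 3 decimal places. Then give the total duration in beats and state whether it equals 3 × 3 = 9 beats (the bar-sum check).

1) 0.0ms=0b +360.0ms=3/4b
2) 360.0ms=3/4b +360.0ms=3/4b
3) 720.0ms=3/2b +240.0ms=1/2b
4) 960.0ms=2b +240.0ms=1/2b
5) 1200.0ms=5/2b +240.0ms=1/2b
6) 1440.0ms=3b +360.0ms=3/4b
7) 1800.0ms=15/4b +360.0ms=3/4b
8) 2160.0ms=9/2b +240.0ms=1/2b
9) 2400.0ms=5b +240.0ms=1/2b
10) 2640.0ms=11/2b +240.0ms=1/2b
11) 2880.0ms=6b +205.714ms=3/7b
12) 3085.714ms=45/7b +205.714ms=3/7b
13) 3291.429ms=48/7b +205.714ms=3/7b
14) 3497.143ms=51/7b +205.714ms=3/7b
15) 3702.857ms=54/7b +205.714ms=3/7b
16) 3908.571ms=57/7b +205.714ms=3/7b
17) 4114.286ms=60/7b +205.714ms=3/7b
Σ=9b of 9 (125bpm 3/8) — PASS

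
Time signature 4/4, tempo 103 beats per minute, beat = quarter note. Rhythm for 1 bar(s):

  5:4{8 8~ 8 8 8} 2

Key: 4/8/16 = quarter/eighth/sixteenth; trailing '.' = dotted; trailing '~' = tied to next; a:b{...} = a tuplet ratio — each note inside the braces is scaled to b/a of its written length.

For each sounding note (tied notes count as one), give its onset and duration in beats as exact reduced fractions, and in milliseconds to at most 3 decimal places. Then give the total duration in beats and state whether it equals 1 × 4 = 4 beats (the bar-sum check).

1) 0.0ms=0b +233.01ms=2/5b
2) 233.01ms=2/5b +466.019ms=4/5b
3) 699.029ms=6/5b +233.01ms=2/5b
4) 932.039ms=8/5b +233.01ms=2/5b
5) 1165.049ms=2b +1165.049ms=2b
Σ=4b of 4 (103bpm 4/4) — PASS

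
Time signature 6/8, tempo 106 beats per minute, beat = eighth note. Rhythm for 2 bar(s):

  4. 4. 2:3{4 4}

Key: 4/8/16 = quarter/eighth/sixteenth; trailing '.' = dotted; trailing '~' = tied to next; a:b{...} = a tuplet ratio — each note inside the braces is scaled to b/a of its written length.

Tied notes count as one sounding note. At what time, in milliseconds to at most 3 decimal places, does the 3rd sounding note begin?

1. 0.0ms @ 0 + 1698.113ms (3)
2. 1698.113ms @ 3 + 1698.113ms (3)
3. 3396.226ms @ 6 + 1698.113ms (3)
4. 5094.34ms @ 9 + 1698.113ms (3)

note 3 onset = 6b = 3396.226ms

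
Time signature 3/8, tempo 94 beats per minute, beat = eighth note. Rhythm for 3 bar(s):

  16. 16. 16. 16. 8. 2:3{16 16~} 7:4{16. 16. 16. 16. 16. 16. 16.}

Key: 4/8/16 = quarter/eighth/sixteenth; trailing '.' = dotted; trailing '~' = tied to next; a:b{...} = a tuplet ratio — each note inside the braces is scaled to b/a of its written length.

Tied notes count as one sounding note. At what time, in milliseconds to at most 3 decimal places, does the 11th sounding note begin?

1. 0.0ms @ 0 + 478.723ms (3/4)
2. 478.723ms @ 3/4 + 478.723ms (3/4)
3. 957.447ms @ 3/2 + 478.723ms (3/4)
4. 1436.17ms @ 9/4 + 478.723ms (3/4)
5. 1914.894ms @ 3 + 957.447ms (3/2)
6. 2872.34ms @ 9/2 + 478.723ms (3/4)
7. 3351.064ms @ 21/4 + 752.28ms (33/28)
8. 4103.343ms @ 45/7 + 273.556ms (3/7)
9. 4376.9ms @ 48/7 + 273.556ms (3/7)
10. 4650.456ms @ 51/7 + 273.556ms (3/7)
11. 4924.012ms @ 54/7 + 273.556ms (3/7)
12. 5197.568ms @ 57/7 + 273.556ms (3/7)
13. 5471.125ms @ 60/7 + 273.556ms (3/7)

note 11 onset = 54/7b = 4924.012ms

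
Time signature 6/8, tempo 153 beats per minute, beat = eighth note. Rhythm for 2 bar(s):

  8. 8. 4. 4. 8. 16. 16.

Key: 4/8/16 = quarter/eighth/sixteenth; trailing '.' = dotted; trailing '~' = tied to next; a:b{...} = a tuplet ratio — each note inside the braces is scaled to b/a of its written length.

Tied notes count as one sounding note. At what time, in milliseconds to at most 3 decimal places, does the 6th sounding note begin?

note 6 onset = 21/2b = 4117.647ms

1. 0.0ms @ 0 + 588.235ms (3/2)
2. 588.235ms @ 3/2 + 588.235ms (3/2)
3. 1176.471ms @ 3 + 1176.471ms (3)
4. 2352.941ms @ 6 + 1176.471ms (3)
5. 3529.412ms @ 9 + 588.235ms (3/2)
6. 4117.647ms @ 21/2 + 294.118ms (3/4)
7. 4411.765ms @ 45/4 + 294.118ms (3/4)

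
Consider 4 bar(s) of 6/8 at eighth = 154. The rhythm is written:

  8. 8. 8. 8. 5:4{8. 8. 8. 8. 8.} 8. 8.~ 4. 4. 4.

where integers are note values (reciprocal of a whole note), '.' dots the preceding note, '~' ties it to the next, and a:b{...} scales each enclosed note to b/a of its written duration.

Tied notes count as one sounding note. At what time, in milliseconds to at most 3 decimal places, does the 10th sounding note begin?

1. 0.0ms @ 0 + 584.416ms (3/2)
2. 584.416ms @ 3/2 + 584.416ms (3/2)
3. 1168.831ms @ 3 + 584.416ms (3/2)
4. 1753.247ms @ 9/2 + 584.416ms (3/2)
5. 2337.662ms @ 6 + 467.532ms (6/5)
6. 2805.195ms @ 36/5 + 467.532ms (6/5)
7. 3272.727ms @ 42/5 + 467.532ms (6/5)
8. 3740.26ms @ 48/5 + 467.532ms (6/5)
9. 4207.792ms @ 54/5 + 467.532ms (6/5)
10. 4675.325ms @ 12 + 584.416ms (3/2)
11. 5259.74ms @ 27/2 + 1753.247ms (9/2)
12. 7012.987ms @ 18 + 1168.831ms (3)
13. 8181.818ms @ 21 + 1168.831ms (3)

note 10 onset = 12b = 4675.325ms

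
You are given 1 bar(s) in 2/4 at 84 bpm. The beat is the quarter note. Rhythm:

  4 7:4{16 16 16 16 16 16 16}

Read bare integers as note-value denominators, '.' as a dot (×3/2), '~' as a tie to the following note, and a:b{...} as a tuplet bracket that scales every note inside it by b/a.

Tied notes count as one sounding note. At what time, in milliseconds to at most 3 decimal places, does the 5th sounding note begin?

note 5 onset = 10/7b = 1020.408ms

1. 0.0ms @ 0 + 714.286ms (1)
2. 714.286ms @ 1 + 102.041ms (1/7)
3. 816.327ms @ 8/7 + 102.041ms (1/7)
4. 918.367ms @ 9/7 + 102.041ms (1/7)
5. 1020.408ms @ 10/7 + 102.041ms (1/7)
6. 1122.449ms @ 11/7 + 102.041ms (1/7)
7. 1224.49ms @ 12/7 + 102.041ms (1/7)
8. 1326.531ms @ 13/7 + 102.041ms (1/7)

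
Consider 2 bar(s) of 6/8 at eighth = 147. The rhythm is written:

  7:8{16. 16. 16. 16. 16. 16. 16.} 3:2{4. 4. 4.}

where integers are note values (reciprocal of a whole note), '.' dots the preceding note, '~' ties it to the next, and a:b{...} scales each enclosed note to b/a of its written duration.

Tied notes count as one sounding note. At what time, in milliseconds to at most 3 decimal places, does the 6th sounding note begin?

note 6 onset = 30/7b = 1749.271ms

1. 0.0ms @ 0 + 349.854ms (6/7)
2. 349.854ms @ 6/7 + 349.854ms (6/7)
3. 699.708ms @ 12/7 + 349.854ms (6/7)
4. 1049.563ms @ 18/7 + 349.854ms (6/7)
5. 1399.417ms @ 24/7 + 349.854ms (6/7)
6. 1749.271ms @ 30/7 + 349.854ms (6/7)
7. 2099.125ms @ 36/7 + 349.854ms (6/7)
8. 2448.98ms @ 6 + 816.327ms (2)
9. 3265.306ms @ 8 + 816.327ms (2)
10. 4081.633ms @ 10 + 816.327ms (2)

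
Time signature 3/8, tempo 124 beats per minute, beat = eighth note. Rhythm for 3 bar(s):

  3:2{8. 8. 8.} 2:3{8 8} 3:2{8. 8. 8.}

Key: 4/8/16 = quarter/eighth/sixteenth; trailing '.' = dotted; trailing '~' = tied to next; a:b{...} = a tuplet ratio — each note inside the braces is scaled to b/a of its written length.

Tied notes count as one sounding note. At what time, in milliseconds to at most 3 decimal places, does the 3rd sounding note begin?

note 3 onset = 2b = 967.742ms

1. 0.0ms @ 0 + 483.871ms (1)
2. 483.871ms @ 1 + 483.871ms (1)
3. 967.742ms @ 2 + 483.871ms (1)
4. 1451.613ms @ 3 + 725.806ms (3/2)
5. 2177.419ms @ 9/2 + 725.806ms (3/2)
6. 2903.226ms @ 6 + 483.871ms (1)
7. 3387.097ms @ 7 + 483.871ms (1)
8. 3870.968ms @ 8 + 483.871ms (1)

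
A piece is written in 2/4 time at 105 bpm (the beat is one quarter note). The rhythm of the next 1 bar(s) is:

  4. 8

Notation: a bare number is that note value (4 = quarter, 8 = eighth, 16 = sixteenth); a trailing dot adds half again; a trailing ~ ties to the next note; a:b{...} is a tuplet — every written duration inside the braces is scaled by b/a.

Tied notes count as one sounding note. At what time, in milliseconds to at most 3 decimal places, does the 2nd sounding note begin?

note 2 onset = 3/2b = 857.143ms

1. 0.0ms @ 0 + 857.143ms (3/2)
2. 857.143ms @ 3/2 + 285.714ms (1/2)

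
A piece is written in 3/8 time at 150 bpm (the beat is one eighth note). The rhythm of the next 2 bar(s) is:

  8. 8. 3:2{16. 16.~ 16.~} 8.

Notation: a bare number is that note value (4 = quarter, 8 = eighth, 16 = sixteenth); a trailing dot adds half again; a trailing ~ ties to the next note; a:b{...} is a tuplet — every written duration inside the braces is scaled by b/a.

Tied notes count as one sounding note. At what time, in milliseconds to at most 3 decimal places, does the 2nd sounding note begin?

1. 0.0ms @ 0 + 600.0ms (3/2)
2. 600.0ms @ 3/2 + 600.0ms (3/2)
3. 1200.0ms @ 3 + 200.0ms (1/2)
4. 1400.0ms @ 7/2 + 1000.0ms (5/2)

note 2 onset = 3/2b = 600.0ms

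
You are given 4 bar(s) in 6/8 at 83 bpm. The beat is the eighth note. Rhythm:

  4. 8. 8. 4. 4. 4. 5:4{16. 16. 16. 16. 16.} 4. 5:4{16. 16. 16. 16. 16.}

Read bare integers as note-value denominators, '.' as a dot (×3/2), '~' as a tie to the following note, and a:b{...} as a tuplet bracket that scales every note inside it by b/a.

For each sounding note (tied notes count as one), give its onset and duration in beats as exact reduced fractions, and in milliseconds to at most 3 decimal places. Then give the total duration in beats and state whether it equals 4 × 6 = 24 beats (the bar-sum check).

1) 0.0ms=0b +2168.675ms=3b
2) 2168.675ms=3b +1084.337ms=3/2b
3) 3253.012ms=9/2b +1084.337ms=3/2b
4) 4337.349ms=6b +2168.675ms=3b
5) 6506.024ms=9b +2168.675ms=3b
6) 8674.699ms=12b +2168.675ms=3b
7) 10843.373ms=15b +433.735ms=3/5b
8) 11277.108ms=78/5b +433.735ms=3/5b
9) 11710.843ms=81/5b +433.735ms=3/5b
10) 12144.578ms=84/5b +433.735ms=3/5b
11) 12578.313ms=87/5b +433.735ms=3/5b
12) 13012.048ms=18b +2168.675ms=3b
13) 15180.723ms=21b +433.735ms=3/5b
14) 15614.458ms=108/5b +433.735ms=3/5b
15) 16048.193ms=111/5b +433.735ms=3/5b
16) 16481.928ms=114/5b +433.735ms=3/5b
17) 16915.663ms=117/5b +433.735ms=3/5b
Σ=24b of 24 (83bpm 6/8) — PASS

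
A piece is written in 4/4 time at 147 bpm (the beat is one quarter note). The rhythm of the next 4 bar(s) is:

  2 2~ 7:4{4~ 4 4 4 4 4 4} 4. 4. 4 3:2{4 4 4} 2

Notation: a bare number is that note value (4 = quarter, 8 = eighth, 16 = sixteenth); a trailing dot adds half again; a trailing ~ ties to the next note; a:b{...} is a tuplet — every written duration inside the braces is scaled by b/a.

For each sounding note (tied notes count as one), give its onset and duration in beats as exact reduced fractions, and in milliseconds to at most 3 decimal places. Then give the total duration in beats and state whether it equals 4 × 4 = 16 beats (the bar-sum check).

1) 0.0ms=0b +816.327ms=2b
2) 816.327ms=2b +1282.799ms=22/7b
3) 2099.125ms=36/7b +233.236ms=4/7b
4) 2332.362ms=40/7b +233.236ms=4/7b
5) 2565.598ms=44/7b +233.236ms=4/7b
6) 2798.834ms=48/7b +233.236ms=4/7b
7) 3032.07ms=52/7b +233.236ms=4/7b
8) 3265.306ms=8b +612.245ms=3/2b
9) 3877.551ms=19/2b +612.245ms=3/2b
10) 4489.796ms=11b +408.163ms=1b
11) 4897.959ms=12b +272.109ms=2/3b
12) 5170.068ms=38/3b +272.109ms=2/3b
13) 5442.177ms=40/3b +272.109ms=2/3b
14) 5714.286ms=14b +816.327ms=2b
Σ=16b of 16 (147bpm 4/4) — PASS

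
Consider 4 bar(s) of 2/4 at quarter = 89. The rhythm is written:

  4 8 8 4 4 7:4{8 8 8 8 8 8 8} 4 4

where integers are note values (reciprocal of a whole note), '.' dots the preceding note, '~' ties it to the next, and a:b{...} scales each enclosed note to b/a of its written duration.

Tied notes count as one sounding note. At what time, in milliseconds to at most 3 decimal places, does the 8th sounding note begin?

note 8 onset = 32/7b = 3081.862ms

1. 0.0ms @ 0 + 674.157ms (1)
2. 674.157ms @ 1 + 337.079ms (1/2)
3. 1011.236ms @ 3/2 + 337.079ms (1/2)
4. 1348.315ms @ 2 + 674.157ms (1)
5. 2022.472ms @ 3 + 674.157ms (1)
6. 2696.629ms @ 4 + 192.616ms (2/7)
7. 2889.246ms @ 30/7 + 192.616ms (2/7)
8. 3081.862ms @ 32/7 + 192.616ms (2/7)
9. 3274.478ms @ 34/7 + 192.616ms (2/7)
10. 3467.095ms @ 36/7 + 192.616ms (2/7)
11. 3659.711ms @ 38/7 + 192.616ms (2/7)
12. 3852.327ms @ 40/7 + 192.616ms (2/7)
13. 4044.944ms @ 6 + 674.157ms (1)
14. 4719.101ms @ 7 + 674.157ms (1)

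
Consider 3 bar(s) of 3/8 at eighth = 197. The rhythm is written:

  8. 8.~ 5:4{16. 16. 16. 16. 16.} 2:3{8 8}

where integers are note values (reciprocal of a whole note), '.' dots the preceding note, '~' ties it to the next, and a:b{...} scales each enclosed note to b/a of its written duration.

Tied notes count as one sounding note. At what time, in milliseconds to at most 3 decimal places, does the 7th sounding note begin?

note 7 onset = 6b = 1827.411ms

1. 0.0ms @ 0 + 456.853ms (3/2)
2. 456.853ms @ 3/2 + 639.594ms (21/10)
3. 1096.447ms @ 18/5 + 182.741ms (3/5)
4. 1279.188ms @ 21/5 + 182.741ms (3/5)
5. 1461.929ms @ 24/5 + 182.741ms (3/5)
6. 1644.67ms @ 27/5 + 182.741ms (3/5)
7. 1827.411ms @ 6 + 456.853ms (3/2)
8. 2284.264ms @ 15/2 + 456.853ms (3/2)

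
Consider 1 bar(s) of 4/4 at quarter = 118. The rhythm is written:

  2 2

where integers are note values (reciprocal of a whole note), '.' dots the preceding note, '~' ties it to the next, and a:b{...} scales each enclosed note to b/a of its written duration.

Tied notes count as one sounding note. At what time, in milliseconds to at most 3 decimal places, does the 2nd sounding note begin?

1. 0.0ms @ 0 + 1016.949ms (2)
2. 1016.949ms @ 2 + 1016.949ms (2)

note 2 onset = 2b = 1016.949ms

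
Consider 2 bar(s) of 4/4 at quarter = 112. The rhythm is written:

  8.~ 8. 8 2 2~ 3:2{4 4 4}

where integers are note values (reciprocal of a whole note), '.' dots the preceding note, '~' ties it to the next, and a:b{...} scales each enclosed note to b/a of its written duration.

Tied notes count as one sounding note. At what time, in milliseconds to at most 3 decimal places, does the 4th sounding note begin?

1. 0.0ms @ 0 + 803.571ms (3/2)
2. 803.571ms @ 3/2 + 267.857ms (1/2)
3. 1071.429ms @ 2 + 1071.429ms (2)
4. 2142.857ms @ 4 + 1428.571ms (8/3)
5. 3571.429ms @ 20/3 + 357.143ms (2/3)
6. 3928.571ms @ 22/3 + 357.143ms (2/3)

note 4 onset = 4b = 2142.857ms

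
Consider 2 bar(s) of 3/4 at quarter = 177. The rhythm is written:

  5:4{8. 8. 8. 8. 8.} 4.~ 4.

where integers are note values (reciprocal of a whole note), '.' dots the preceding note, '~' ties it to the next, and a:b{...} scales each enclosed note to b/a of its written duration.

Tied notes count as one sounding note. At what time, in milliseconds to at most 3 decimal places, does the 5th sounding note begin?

note 5 onset = 12/5b = 813.559ms

1. 0.0ms @ 0 + 203.39ms (3/5)
2. 203.39ms @ 3/5 + 203.39ms (3/5)
3. 406.78ms @ 6/5 + 203.39ms (3/5)
4. 610.169ms @ 9/5 + 203.39ms (3/5)
5. 813.559ms @ 12/5 + 203.39ms (3/5)
6. 1016.949ms @ 3 + 1016.949ms (3)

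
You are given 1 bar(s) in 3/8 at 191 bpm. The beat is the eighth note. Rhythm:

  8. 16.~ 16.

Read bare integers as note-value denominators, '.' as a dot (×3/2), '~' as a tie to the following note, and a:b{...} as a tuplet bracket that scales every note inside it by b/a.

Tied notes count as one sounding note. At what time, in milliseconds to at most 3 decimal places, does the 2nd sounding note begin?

note 2 onset = 3/2b = 471.204ms

1. 0.0ms @ 0 + 471.204ms (3/2)
2. 471.204ms @ 3/2 + 471.204ms (3/2)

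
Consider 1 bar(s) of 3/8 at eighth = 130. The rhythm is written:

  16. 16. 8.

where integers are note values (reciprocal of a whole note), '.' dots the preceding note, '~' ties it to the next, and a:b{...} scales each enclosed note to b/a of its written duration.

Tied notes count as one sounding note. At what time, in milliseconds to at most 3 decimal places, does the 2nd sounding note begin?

note 2 onset = 3/4b = 346.154ms

1. 0.0ms @ 0 + 346.154ms (3/4)
2. 346.154ms @ 3/4 + 346.154ms (3/4)
3. 692.308ms @ 3/2 + 692.308ms (3/2)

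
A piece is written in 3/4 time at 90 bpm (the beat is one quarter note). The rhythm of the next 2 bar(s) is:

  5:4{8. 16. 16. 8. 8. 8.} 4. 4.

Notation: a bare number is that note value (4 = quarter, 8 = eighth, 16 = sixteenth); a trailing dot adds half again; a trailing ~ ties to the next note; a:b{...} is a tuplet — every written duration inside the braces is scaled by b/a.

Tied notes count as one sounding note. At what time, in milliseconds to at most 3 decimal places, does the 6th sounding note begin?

note 6 onset = 12/5b = 1600.0ms

1. 0.0ms @ 0 + 400.0ms (3/5)
2. 400.0ms @ 3/5 + 200.0ms (3/10)
3. 600.0ms @ 9/10 + 200.0ms (3/10)
4. 800.0ms @ 6/5 + 400.0ms (3/5)
5. 1200.0ms @ 9/5 + 400.0ms (3/5)
6. 1600.0ms @ 12/5 + 400.0ms (3/5)
7. 2000.0ms @ 3 + 1000.0ms (3/2)
8. 3000.0ms @ 9/2 + 1000.0ms (3/2)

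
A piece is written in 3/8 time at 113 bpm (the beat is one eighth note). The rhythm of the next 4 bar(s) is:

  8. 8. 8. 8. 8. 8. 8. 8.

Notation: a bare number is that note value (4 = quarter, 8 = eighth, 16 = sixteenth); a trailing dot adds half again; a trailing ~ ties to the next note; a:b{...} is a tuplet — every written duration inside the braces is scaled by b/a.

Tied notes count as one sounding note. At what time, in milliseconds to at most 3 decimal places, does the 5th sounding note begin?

1. 0.0ms @ 0 + 796.46ms (3/2)
2. 796.46ms @ 3/2 + 796.46ms (3/2)
3. 1592.92ms @ 3 + 796.46ms (3/2)
4. 2389.381ms @ 9/2 + 796.46ms (3/2)
5. 3185.841ms @ 6 + 796.46ms (3/2)
6. 3982.301ms @ 15/2 + 796.46ms (3/2)
7. 4778.761ms @ 9 + 796.46ms (3/2)
8. 5575.221ms @ 21/2 + 796.46ms (3/2)

note 5 onset = 6b = 3185.841ms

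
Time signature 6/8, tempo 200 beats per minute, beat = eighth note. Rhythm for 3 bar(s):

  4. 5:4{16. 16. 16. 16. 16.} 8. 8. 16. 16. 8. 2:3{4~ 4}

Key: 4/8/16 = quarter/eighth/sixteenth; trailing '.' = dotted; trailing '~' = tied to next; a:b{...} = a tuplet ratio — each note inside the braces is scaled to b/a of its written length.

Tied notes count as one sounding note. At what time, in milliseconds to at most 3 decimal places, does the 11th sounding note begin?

note 11 onset = 21/2b = 3150.0ms

1. 0.0ms @ 0 + 900.0ms (3)
2. 900.0ms @ 3 + 180.0ms (3/5)
3. 1080.0ms @ 18/5 + 180.0ms (3/5)
4. 1260.0ms @ 21/5 + 180.0ms (3/5)
5. 1440.0ms @ 24/5 + 180.0ms (3/5)
6. 1620.0ms @ 27/5 + 180.0ms (3/5)
7. 1800.0ms @ 6 + 450.0ms (3/2)
8. 2250.0ms @ 15/2 + 450.0ms (3/2)
9. 2700.0ms @ 9 + 225.0ms (3/4)
10. 2925.0ms @ 39/4 + 225.0ms (3/4)
11. 3150.0ms @ 21/2 + 450.0ms (3/2)
12. 3600.0ms @ 12 + 1800.0ms (6)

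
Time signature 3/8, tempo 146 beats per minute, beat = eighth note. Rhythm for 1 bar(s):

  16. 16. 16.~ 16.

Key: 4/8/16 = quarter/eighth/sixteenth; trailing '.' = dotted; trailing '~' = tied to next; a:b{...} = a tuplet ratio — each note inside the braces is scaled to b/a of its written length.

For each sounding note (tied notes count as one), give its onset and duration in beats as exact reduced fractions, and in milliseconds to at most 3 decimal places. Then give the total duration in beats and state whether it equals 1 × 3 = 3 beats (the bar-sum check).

1) 0.0ms=0b +308.219ms=3/4b
2) 308.219ms=3/4b +308.219ms=3/4b
3) 616.438ms=3/2b +616.438ms=3/2b
Σ=3b of 3 (146bpm 3/8) — PASS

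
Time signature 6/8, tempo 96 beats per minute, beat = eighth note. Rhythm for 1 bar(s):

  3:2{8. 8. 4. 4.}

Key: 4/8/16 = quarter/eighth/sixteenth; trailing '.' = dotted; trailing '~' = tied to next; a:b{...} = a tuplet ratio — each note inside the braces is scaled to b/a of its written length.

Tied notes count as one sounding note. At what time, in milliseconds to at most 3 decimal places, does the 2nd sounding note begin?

1. 0.0ms @ 0 + 625.0ms (1)
2. 625.0ms @ 1 + 625.0ms (1)
3. 1250.0ms @ 2 + 1250.0ms (2)
4. 2500.0ms @ 4 + 1250.0ms (2)

note 2 onset = 1b = 625.0ms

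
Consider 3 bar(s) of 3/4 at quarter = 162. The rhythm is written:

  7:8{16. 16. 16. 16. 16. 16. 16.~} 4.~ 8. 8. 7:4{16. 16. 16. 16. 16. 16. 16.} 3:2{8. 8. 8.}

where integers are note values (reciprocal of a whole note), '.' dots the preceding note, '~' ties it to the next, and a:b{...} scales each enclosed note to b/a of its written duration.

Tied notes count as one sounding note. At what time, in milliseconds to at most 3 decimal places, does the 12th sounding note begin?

1. 0.0ms @ 0 + 158.73ms (3/7)
2. 158.73ms @ 3/7 + 158.73ms (3/7)
3. 317.46ms @ 6/7 + 158.73ms (3/7)
4. 476.19ms @ 9/7 + 158.73ms (3/7)
5. 634.921ms @ 12/7 + 158.73ms (3/7)
6. 793.651ms @ 15/7 + 158.73ms (3/7)
7. 952.381ms @ 18/7 + 992.063ms (75/28)
8. 1944.444ms @ 21/4 + 277.778ms (3/4)
9. 2222.222ms @ 6 + 79.365ms (3/14)
10. 2301.587ms @ 87/14 + 79.365ms (3/14)
11. 2380.952ms @ 45/7 + 79.365ms (3/14)
12. 2460.317ms @ 93/14 + 79.365ms (3/14)
13. 2539.683ms @ 48/7 + 79.365ms (3/14)
14. 2619.048ms @ 99/14 + 79.365ms (3/14)
15. 2698.413ms @ 51/7 + 79.365ms (3/14)
16. 2777.778ms @ 15/2 + 185.185ms (1/2)
17. 2962.963ms @ 8 + 185.185ms (1/2)
18. 3148.148ms @ 17/2 + 185.185ms (1/2)

note 12 onset = 93/14b = 2460.317ms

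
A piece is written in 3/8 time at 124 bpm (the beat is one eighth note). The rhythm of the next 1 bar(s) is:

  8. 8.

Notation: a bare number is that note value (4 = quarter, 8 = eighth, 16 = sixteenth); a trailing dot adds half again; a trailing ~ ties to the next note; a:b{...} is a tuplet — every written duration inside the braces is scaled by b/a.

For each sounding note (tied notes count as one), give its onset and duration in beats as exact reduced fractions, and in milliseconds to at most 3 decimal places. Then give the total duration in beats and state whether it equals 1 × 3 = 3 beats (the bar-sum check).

1) 0.0ms=0b +725.806ms=3/2b
2) 725.806ms=3/2b +725.806ms=3/2b
Σ=3b of 3 (124bpm 3/8) — PASS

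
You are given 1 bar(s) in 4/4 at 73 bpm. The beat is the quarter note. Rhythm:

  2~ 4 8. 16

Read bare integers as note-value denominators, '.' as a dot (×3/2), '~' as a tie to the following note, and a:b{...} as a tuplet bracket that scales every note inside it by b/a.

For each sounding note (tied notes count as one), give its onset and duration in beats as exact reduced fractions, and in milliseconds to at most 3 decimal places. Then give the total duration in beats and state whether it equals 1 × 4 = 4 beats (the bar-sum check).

1) 0.0ms=0b +2465.753ms=3b
2) 2465.753ms=3b +616.438ms=3/4b
3) 3082.192ms=15/4b +205.479ms=1/4b
Σ=4b of 4 (73bpm 4/4) — PASS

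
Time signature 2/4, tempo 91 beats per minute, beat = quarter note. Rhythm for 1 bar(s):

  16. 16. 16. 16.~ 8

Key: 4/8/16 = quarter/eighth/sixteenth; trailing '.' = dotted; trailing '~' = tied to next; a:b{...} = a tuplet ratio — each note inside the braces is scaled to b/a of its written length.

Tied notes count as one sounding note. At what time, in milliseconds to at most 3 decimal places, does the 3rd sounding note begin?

note 3 onset = 3/4b = 494.505ms

1. 0.0ms @ 0 + 247.253ms (3/8)
2. 247.253ms @ 3/8 + 247.253ms (3/8)
3. 494.505ms @ 3/4 + 247.253ms (3/8)
4. 741.758ms @ 9/8 + 576.923ms (7/8)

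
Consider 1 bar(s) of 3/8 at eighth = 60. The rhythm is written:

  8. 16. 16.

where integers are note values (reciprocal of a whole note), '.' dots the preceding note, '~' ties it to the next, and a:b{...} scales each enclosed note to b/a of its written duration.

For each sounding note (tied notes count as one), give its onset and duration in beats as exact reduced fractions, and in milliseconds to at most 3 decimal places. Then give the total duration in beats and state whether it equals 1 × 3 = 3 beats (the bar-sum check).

1) 0.0ms=0b +1500.0ms=3/2b
2) 1500.0ms=3/2b +750.0ms=3/4b
3) 2250.0ms=9/4b +750.0ms=3/4b
Σ=3b of 3 (60bpm 3/8) — PASS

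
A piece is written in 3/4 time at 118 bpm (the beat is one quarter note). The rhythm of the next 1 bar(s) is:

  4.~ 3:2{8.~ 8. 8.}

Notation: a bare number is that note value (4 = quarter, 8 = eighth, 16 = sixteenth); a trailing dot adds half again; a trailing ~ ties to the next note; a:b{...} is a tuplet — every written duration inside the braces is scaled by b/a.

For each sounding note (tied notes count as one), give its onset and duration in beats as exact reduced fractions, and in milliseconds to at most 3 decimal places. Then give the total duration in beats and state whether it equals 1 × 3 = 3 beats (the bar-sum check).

1) 0.0ms=0b +1271.186ms=5/2b
2) 1271.186ms=5/2b +254.237ms=1/2b
Σ=3b of 3 (118bpm 3/4) — PASS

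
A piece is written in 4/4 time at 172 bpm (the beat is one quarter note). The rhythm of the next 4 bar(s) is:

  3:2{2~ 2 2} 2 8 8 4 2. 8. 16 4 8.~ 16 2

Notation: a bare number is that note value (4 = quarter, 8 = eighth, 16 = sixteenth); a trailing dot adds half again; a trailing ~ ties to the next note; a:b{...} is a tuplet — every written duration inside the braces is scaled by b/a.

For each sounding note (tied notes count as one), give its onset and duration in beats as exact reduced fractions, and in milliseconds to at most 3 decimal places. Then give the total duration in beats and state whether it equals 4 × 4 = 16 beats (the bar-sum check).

1) 0.0ms=0b +930.233ms=8/3b
2) 930.233ms=8/3b +465.116ms=4/3b
3) 1395.349ms=4b +697.674ms=2b
4) 2093.023ms=6b +174.419ms=1/2b
5) 2267.442ms=13/2b +174.419ms=1/2b
6) 2441.86ms=7b +348.837ms=1b
7) 2790.698ms=8b +1046.512ms=3b
8) 3837.209ms=11b +261.628ms=3/4b
9) 4098.837ms=47/4b +87.209ms=1/4b
10) 4186.047ms=12b +348.837ms=1b
11) 4534.884ms=13b +348.837ms=1b
12) 4883.721ms=14b +697.674ms=2b
Σ=16b of 16 (172bpm 4/4) — PASS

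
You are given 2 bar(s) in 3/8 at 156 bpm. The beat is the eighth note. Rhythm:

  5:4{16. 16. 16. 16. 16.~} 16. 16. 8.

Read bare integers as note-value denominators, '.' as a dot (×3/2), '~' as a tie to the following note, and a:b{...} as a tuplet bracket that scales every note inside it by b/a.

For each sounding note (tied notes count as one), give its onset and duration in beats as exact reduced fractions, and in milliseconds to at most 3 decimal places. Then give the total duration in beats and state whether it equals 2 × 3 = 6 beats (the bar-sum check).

1) 0.0ms=0b +230.769ms=3/5b
2) 230.769ms=3/5b +230.769ms=3/5b
3) 461.538ms=6/5b +230.769ms=3/5b
4) 692.308ms=9/5b +230.769ms=3/5b
5) 923.077ms=12/5b +519.231ms=27/20b
6) 1442.308ms=15/4b +288.462ms=3/4b
7) 1730.769ms=9/2b +576.923ms=3/2b
Σ=6b of 6 (156bpm 3/8) — PASS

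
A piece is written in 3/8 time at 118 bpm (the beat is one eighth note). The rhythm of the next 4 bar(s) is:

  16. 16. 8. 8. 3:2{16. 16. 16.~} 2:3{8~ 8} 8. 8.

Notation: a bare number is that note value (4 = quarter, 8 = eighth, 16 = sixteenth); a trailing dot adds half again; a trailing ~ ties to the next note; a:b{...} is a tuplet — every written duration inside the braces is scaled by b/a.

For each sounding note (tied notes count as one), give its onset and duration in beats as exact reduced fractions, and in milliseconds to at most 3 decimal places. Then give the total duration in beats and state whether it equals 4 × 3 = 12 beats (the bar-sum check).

1) 0.0ms=0b +381.356ms=3/4b
2) 381.356ms=3/4b +381.356ms=3/4b
3) 762.712ms=3/2b +762.712ms=3/2b
4) 1525.424ms=3b +762.712ms=3/2b
5) 2288.136ms=9/2b +254.237ms=1/2b
6) 2542.373ms=5b +254.237ms=1/2b
7) 2796.61ms=11/2b +1779.661ms=7/2b
8) 4576.271ms=9b +762.712ms=3/2b
9) 5338.983ms=21/2b +762.712ms=3/2b
Σ=12b of 12 (118bpm 3/8) — PASS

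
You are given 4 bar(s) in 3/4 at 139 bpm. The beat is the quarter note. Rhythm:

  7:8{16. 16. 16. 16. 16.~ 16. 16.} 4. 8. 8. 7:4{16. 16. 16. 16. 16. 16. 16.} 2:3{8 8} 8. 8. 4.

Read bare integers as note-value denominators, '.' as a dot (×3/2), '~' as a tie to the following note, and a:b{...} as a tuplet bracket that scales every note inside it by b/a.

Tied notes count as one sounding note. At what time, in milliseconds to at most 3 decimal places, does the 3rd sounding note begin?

note 3 onset = 6/7b = 369.99ms

1. 0.0ms @ 0 + 184.995ms (3/7)
2. 184.995ms @ 3/7 + 184.995ms (3/7)
3. 369.99ms @ 6/7 + 184.995ms (3/7)
4. 554.985ms @ 9/7 + 184.995ms (3/7)
5. 739.979ms @ 12/7 + 369.99ms (6/7)
6. 1109.969ms @ 18/7 + 184.995ms (3/7)
7. 1294.964ms @ 3 + 647.482ms (3/2)
8. 1942.446ms @ 9/2 + 323.741ms (3/4)
9. 2266.187ms @ 21/4 + 323.741ms (3/4)
10. 2589.928ms @ 6 + 92.497ms (3/14)
11. 2682.425ms @ 87/14 + 92.497ms (3/14)
12. 2774.923ms @ 45/7 + 92.497ms (3/14)
13. 2867.42ms @ 93/14 + 92.497ms (3/14)
14. 2959.918ms @ 48/7 + 92.497ms (3/14)
15. 3052.415ms @ 99/14 + 92.497ms (3/14)
16. 3144.913ms @ 51/7 + 92.497ms (3/14)
17. 3237.41ms @ 15/2 + 323.741ms (3/4)
18. 3561.151ms @ 33/4 + 323.741ms (3/4)
19. 3884.892ms @ 9 + 323.741ms (3/4)
20. 4208.633ms @ 39/4 + 323.741ms (3/4)
21. 4532.374ms @ 21/2 + 647.482ms (3/2)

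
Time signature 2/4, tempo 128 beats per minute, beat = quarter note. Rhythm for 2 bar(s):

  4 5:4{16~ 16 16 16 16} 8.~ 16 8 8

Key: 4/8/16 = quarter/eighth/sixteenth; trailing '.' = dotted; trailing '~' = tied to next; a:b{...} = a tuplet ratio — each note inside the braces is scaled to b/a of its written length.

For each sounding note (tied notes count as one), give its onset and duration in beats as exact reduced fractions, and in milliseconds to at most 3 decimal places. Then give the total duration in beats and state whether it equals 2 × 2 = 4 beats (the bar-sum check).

1) 0.0ms=0b +468.75ms=1b
2) 468.75ms=1b +187.5ms=2/5b
3) 656.25ms=7/5b +93.75ms=1/5b
4) 750.0ms=8/5b +93.75ms=1/5b
5) 843.75ms=9/5b +93.75ms=1/5b
6) 937.5ms=2b +468.75ms=1b
7) 1406.25ms=3b +234.375ms=1/2b
8) 1640.625ms=7/2b +234.375ms=1/2b
Σ=4b of 4 (128bpm 2/4) — PASS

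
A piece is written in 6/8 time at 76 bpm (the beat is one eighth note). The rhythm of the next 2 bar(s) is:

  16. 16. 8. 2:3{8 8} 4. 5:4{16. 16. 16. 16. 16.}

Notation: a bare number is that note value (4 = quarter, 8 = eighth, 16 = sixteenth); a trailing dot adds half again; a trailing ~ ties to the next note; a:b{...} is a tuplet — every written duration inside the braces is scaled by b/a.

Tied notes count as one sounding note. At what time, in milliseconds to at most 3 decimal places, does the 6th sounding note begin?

note 6 onset = 6b = 4736.842ms

1. 0.0ms @ 0 + 592.105ms (3/4)
2. 592.105ms @ 3/4 + 592.105ms (3/4)
3. 1184.211ms @ 3/2 + 1184.211ms (3/2)
4. 2368.421ms @ 3 + 1184.211ms (3/2)
5. 3552.632ms @ 9/2 + 1184.211ms (3/2)
6. 4736.842ms @ 6 + 2368.421ms (3)
7. 7105.263ms @ 9 + 473.684ms (3/5)
8. 7578.947ms @ 48/5 + 473.684ms (3/5)
9. 8052.632ms @ 51/5 + 473.684ms (3/5)
10. 8526.316ms @ 54/5 + 473.684ms (3/5)
11. 9000.0ms @ 57/5 + 473.684ms (3/5)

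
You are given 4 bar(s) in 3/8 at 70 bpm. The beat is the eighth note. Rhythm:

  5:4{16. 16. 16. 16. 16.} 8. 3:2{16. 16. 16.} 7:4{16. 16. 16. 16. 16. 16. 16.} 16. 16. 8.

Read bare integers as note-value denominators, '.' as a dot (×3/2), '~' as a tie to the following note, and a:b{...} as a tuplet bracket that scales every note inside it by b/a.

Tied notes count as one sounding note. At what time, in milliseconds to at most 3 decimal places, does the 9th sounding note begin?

note 9 onset = 11/2b = 4714.286ms

1. 0.0ms @ 0 + 514.286ms (3/5)
2. 514.286ms @ 3/5 + 514.286ms (3/5)
3. 1028.571ms @ 6/5 + 514.286ms (3/5)
4. 1542.857ms @ 9/5 + 514.286ms (3/5)
5. 2057.143ms @ 12/5 + 514.286ms (3/5)
6. 2571.429ms @ 3 + 1285.714ms (3/2)
7. 3857.143ms @ 9/2 + 428.571ms (1/2)
8. 4285.714ms @ 5 + 428.571ms (1/2)
9. 4714.286ms @ 11/2 + 428.571ms (1/2)
10. 5142.857ms @ 6 + 367.347ms (3/7)
11. 5510.204ms @ 45/7 + 367.347ms (3/7)
12. 5877.551ms @ 48/7 + 367.347ms (3/7)
13. 6244.898ms @ 51/7 + 367.347ms (3/7)
14. 6612.245ms @ 54/7 + 367.347ms (3/7)
15. 6979.592ms @ 57/7 + 367.347ms (3/7)
16. 7346.939ms @ 60/7 + 367.347ms (3/7)
17. 7714.286ms @ 9 + 642.857ms (3/4)
18. 8357.143ms @ 39/4 + 642.857ms (3/4)
19. 9000.0ms @ 21/2 + 1285.714ms (3/2)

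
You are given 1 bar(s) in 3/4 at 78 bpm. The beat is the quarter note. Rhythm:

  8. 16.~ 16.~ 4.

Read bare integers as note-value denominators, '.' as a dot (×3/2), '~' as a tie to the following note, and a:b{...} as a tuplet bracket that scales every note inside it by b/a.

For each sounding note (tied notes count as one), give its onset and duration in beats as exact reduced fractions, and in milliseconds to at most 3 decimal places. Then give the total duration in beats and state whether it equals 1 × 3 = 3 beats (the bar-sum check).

1) 0.0ms=0b +576.923ms=3/4b
2) 576.923ms=3/4b +1730.769ms=9/4b
Σ=3b of 3 (78bpm 3/4) — PASS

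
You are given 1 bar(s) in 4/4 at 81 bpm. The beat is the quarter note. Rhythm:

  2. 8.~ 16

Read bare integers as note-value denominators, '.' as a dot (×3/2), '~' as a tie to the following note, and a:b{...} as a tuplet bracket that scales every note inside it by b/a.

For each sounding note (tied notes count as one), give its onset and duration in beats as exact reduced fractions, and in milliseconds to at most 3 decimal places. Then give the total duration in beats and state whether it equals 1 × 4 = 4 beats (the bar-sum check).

1) 0.0ms=0b +2222.222ms=3b
2) 2222.222ms=3b +740.741ms=1b
Σ=4b of 4 (81bpm 4/4) — PASS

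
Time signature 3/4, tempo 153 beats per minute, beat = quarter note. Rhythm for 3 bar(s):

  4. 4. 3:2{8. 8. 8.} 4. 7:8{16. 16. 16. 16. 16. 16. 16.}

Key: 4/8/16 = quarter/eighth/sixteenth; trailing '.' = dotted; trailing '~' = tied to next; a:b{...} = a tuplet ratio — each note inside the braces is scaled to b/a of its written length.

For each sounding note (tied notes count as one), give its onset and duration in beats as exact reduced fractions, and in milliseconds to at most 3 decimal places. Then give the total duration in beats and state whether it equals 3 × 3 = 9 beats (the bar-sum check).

1) 0.0ms=0b +588.235ms=3/2b
2) 588.235ms=3/2b +588.235ms=3/2b
3) 1176.471ms=3b +196.078ms=1/2b
4) 1372.549ms=7/2b +196.078ms=1/2b
5) 1568.627ms=4b +196.078ms=1/2b
6) 1764.706ms=9/2b +588.235ms=3/2b
7) 2352.941ms=6b +168.067ms=3/7b
8) 2521.008ms=45/7b +168.067ms=3/7b
9) 2689.076ms=48/7b +168.067ms=3/7b
10) 2857.143ms=51/7b +168.067ms=3/7b
11) 3025.21ms=54/7b +168.067ms=3/7b
12) 3193.277ms=57/7b +168.067ms=3/7b
13) 3361.345ms=60/7b +168.067ms=3/7b
Σ=9b of 9 (153bpm 3/4) — PASS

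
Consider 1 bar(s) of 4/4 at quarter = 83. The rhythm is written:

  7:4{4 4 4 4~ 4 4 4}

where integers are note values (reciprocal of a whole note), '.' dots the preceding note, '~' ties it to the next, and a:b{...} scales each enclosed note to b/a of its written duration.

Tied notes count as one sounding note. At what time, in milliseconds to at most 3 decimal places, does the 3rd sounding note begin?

1. 0.0ms @ 0 + 413.081ms (4/7)
2. 413.081ms @ 4/7 + 413.081ms (4/7)
3. 826.162ms @ 8/7 + 413.081ms (4/7)
4. 1239.243ms @ 12/7 + 826.162ms (8/7)
5. 2065.404ms @ 20/7 + 413.081ms (4/7)
6. 2478.485ms @ 24/7 + 413.081ms (4/7)

note 3 onset = 8/7b = 826.162ms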